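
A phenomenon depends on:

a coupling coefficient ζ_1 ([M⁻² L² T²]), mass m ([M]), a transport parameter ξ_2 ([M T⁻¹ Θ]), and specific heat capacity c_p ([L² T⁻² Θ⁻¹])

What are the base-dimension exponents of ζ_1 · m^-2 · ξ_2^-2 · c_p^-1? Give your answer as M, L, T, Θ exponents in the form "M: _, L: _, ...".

Collect each base-dimension exponent across the product:
  M: (-2) − 2·(1) − 2·(1) − (0) = -6
  L: (2) − 2·(0) − 2·(0) − (2) = 0
  T: (2) − 2·(0) − 2·(-1) − (-2) = 6
  Θ: (0) − 2·(0) − 2·(1) − (-1) = -1
So the dimensions are [M⁻⁶ T⁶ Θ⁻¹].

M: -6, L: 0, T: 6, Θ: -1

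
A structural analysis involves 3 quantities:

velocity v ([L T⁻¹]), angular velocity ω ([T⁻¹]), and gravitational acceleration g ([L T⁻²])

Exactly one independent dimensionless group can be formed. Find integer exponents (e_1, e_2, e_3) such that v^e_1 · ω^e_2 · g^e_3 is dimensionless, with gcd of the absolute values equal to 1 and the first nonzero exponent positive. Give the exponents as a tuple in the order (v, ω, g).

(1, 1, -1)

L: e_1·(1) + e_2·(0) + e_3·(1) = 0
T: e_1·(-1) + e_2·(-1) + e_3·(-2) = 0
Solving this homogeneous linear system for the smallest-integer solution (first nonzero entry positive) gives (1, 1, -1).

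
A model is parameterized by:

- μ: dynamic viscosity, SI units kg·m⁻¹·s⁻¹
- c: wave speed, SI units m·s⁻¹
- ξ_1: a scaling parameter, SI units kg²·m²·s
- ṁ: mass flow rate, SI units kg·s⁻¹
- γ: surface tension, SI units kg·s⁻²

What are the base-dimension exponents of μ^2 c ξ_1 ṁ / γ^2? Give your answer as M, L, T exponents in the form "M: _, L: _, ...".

Collect each base-dimension exponent across the product:
  M: 2·(1) + (0) + (2) + (1) − 2·(1) = 3
  L: 2·(-1) + (1) + (2) + (0) − 2·(0) = 1
  T: 2·(-1) + (-1) + (1) + (-1) − 2·(-2) = 1
So the dimensions are [M³ L T].

M: 3, L: 1, T: 1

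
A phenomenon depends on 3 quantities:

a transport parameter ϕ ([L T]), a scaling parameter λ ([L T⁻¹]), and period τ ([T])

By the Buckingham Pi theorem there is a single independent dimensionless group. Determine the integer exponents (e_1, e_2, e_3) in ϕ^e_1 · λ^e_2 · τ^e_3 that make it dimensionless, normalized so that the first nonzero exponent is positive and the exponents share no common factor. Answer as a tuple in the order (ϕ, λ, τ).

L: e_1·(1) + e_2·(1) + e_3·(0) = 0
T: e_1·(1) + e_2·(-1) + e_3·(1) = 0
Solving this homogeneous linear system for the smallest-integer solution (first nonzero entry positive) gives (1, -1, -2).

(1, -1, -2)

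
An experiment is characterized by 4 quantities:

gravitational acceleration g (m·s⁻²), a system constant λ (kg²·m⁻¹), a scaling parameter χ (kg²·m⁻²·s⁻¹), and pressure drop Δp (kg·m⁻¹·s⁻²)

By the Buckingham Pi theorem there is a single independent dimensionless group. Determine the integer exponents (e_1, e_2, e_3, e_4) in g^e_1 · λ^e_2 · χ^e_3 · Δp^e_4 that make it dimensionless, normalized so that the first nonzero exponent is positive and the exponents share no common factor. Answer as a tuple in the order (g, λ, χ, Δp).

(1, -1, 2, -2)

M: e_1·(0) + e_2·(2) + e_3·(2) + e_4·(1) = 0
L: e_1·(1) + e_2·(-1) + e_3·(-2) + e_4·(-1) = 0
T: e_1·(-2) + e_2·(0) + e_3·(-1) + e_4·(-2) = 0
Solving this homogeneous linear system for the smallest-integer solution (first nonzero entry positive) gives (1, -1, 2, -2).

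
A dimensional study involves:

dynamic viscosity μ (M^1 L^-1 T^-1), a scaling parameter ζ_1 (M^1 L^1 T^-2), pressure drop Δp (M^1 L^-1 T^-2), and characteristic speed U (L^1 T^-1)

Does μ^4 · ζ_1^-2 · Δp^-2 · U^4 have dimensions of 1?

yes

Sum the exponent of each base dimension across the product:
  M: 4·[μ]_M − 2·[ζ_1]_M − 2·[Δp]_M + 4·[U]_M = 4·(1) − 2·(1) − 2·(1) + 4·(0) = 0
  L: 4·[μ]_L − 2·[ζ_1]_L − 2·[Δp]_L + 4·[U]_L = 4·(-1) − 2·(1) − 2·(-1) + 4·(1) = 0
  T: 4·[μ]_T − 2·[ζ_1]_T − 2·[Δp]_T + 4·[U]_T = 4·(-1) − 2·(-2) − 2·(-2) + 4·(-1) = 0
All base exponents vanish — dimensionless.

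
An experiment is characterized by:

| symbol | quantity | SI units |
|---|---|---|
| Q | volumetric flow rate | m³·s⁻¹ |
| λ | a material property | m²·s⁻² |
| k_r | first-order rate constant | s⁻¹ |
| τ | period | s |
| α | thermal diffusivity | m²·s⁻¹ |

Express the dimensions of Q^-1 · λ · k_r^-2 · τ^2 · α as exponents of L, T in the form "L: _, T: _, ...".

L: 1, T: 2

Collect each base-dimension exponent across the product:
  L: −(3) + (2) − 2·(0) + 2·(0) + (2) = 1
  T: −(-1) + (-2) − 2·(-1) + 2·(1) + (-1) = 2
So the dimensions are [L T²].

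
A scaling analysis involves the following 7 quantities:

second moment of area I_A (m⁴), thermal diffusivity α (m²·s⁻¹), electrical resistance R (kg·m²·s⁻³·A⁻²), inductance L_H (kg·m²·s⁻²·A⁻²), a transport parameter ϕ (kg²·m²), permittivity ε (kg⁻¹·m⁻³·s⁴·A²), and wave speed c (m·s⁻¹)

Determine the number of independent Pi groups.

3

There are 7 variables and 4 base dimensions (M, L, T, I).
The dimension matrix has rank 4.
Independent dimensionless groups: 7 − 4 = 3.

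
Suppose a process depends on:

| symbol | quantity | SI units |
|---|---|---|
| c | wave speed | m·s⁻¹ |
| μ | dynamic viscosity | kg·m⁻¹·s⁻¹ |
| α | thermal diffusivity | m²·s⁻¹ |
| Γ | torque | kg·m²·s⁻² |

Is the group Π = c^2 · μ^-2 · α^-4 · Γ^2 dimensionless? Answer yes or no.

yes

Sum the exponent of each base dimension across the product:
  M: 2·[c]_M − 2·[μ]_M − 4·[α]_M + 2·[Γ]_M = 2·(0) − 2·(1) − 4·(0) + 2·(1) = 0
  L: 2·[c]_L − 2·[μ]_L − 4·[α]_L + 2·[Γ]_L = 2·(1) − 2·(-1) − 4·(2) + 2·(2) = 0
  T: 2·[c]_T − 2·[μ]_T − 4·[α]_T + 2·[Γ]_T = 2·(-1) − 2·(-1) − 4·(-1) + 2·(-2) = 0
All base exponents vanish — dimensionless.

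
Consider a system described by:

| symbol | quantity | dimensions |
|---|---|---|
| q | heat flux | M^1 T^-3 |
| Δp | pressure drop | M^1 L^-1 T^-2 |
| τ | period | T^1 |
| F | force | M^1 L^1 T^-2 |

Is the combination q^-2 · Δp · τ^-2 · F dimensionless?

yes

Sum the exponent of each base dimension across the product:
  M: −2·[q]_M + [Δp]_M − 2·[τ]_M + [F]_M = −2·(1) + (1) − 2·(0) + (1) = 0
  L: −2·[q]_L + [Δp]_L − 2·[τ]_L + [F]_L = −2·(0) + (-1) − 2·(0) + (1) = 0
  T: −2·[q]_T + [Δp]_T − 2·[τ]_T + [F]_T = −2·(-3) + (-2) − 2·(1) + (-2) = 0
  Θ: −2·[q]_Θ + [Δp]_Θ − 2·[τ]_Θ + [F]_Θ = −2·(0) + (0) − 2·(0) + (0) = 0
All base exponents vanish — dimensionless.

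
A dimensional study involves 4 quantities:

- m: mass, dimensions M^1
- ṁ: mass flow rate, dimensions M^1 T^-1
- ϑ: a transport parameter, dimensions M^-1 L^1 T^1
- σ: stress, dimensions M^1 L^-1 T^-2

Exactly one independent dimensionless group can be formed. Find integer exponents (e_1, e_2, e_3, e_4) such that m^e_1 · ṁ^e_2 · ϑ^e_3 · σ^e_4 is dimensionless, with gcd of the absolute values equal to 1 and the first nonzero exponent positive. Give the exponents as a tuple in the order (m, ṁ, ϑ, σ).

(1, -1, 1, 1)

M: e_1·(1) + e_2·(1) + e_3·(-1) + e_4·(1) = 0
L: e_1·(0) + e_2·(0) + e_3·(1) + e_4·(-1) = 0
T: e_1·(0) + e_2·(-1) + e_3·(1) + e_4·(-2) = 0
Solving this homogeneous linear system for the smallest-integer solution (first nonzero entry positive) gives (1, -1, 1, 1).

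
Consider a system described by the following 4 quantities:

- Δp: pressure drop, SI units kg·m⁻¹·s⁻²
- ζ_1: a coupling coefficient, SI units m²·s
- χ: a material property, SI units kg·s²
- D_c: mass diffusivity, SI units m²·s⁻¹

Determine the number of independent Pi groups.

There are 4 variables and 3 base dimensions (M, L, T).
The dimension matrix has rank 3.
Independent dimensionless groups: 4 − 3 = 1.

1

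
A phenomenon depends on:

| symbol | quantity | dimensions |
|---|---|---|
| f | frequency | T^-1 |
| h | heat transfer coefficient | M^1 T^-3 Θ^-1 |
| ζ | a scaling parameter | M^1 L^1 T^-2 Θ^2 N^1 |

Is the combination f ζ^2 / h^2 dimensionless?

Sum the exponent of each base dimension across the product:
  M: [f]_M − 2·[h]_M + 2·[ζ]_M = (0) − 2·(1) + 2·(1) = 0
  L: [f]_L − 2·[h]_L + 2·[ζ]_L = (0) − 2·(0) + 2·(1) = 2
  T: [f]_T − 2·[h]_T + 2·[ζ]_T = (-1) − 2·(-3) + 2·(-2) = 1
  Θ: [f]_Θ − 2·[h]_Θ + 2·[ζ]_Θ = (0) − 2·(-1) + 2·(2) = 6
  N: [f]_N − 2·[h]_N + 2·[ζ]_N = (0) − 2·(0) + 2·(1) = 2
Net dimensions [L² T Θ⁶ N²] ≠ [1] — not dimensionless.

no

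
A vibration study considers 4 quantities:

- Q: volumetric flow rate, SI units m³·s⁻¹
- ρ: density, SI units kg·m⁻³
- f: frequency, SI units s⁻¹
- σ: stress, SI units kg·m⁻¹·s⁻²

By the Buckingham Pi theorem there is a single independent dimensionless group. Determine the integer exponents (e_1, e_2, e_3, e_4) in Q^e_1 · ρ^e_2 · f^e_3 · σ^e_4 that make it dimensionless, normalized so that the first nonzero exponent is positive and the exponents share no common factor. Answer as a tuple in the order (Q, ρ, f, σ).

M: e_1·(0) + e_2·(1) + e_3·(0) + e_4·(1) = 0
L: e_1·(3) + e_2·(-3) + e_3·(0) + e_4·(-1) = 0
T: e_1·(-1) + e_2·(0) + e_3·(-1) + e_4·(-2) = 0
Solving this homogeneous linear system for the smallest-integer solution (first nonzero entry positive) gives (2, 3, 4, -3).

(2, 3, 4, -3)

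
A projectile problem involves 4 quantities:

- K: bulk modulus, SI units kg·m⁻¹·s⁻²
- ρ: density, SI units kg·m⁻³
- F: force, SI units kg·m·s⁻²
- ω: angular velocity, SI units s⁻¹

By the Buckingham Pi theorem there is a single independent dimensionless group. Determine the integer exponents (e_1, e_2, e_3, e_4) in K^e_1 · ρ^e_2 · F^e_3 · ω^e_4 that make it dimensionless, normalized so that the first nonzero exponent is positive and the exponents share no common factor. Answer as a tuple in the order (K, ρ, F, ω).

M: e_1·(1) + e_2·(1) + e_3·(1) + e_4·(0) = 0
L: e_1·(-1) + e_2·(-3) + e_3·(1) + e_4·(0) = 0
T: e_1·(-2) + e_2·(0) + e_3·(-2) + e_4·(-1) = 0
Solving this homogeneous linear system for the smallest-integer solution (first nonzero entry positive) gives (2, -1, -1, -2).

(2, -1, -1, -2)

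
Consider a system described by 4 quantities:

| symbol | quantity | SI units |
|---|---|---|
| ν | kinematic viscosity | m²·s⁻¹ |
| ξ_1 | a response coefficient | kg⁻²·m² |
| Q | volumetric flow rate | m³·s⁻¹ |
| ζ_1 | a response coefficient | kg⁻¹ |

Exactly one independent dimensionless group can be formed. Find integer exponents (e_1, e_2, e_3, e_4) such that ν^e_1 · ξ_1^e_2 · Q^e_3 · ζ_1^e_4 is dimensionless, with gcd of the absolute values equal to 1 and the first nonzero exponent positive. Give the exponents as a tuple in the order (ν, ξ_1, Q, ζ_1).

M: e_1·(0) + e_2·(-2) + e_3·(0) + e_4·(-1) = 0
L: e_1·(2) + e_2·(2) + e_3·(3) + e_4·(0) = 0
T: e_1·(-1) + e_2·(0) + e_3·(-1) + e_4·(0) = 0
Solving this homogeneous linear system for the smallest-integer solution (first nonzero entry positive) gives (2, 1, -2, -2).

(2, 1, -2, -2)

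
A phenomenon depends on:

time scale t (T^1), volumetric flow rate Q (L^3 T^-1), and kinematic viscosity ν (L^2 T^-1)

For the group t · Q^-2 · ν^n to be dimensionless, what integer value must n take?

3

Balance the L exponent: (2)·n from ν, plus (0) − 2·(3) = -6 from the rest, must sum to zero.
2n − 6 = 0, so n = 3.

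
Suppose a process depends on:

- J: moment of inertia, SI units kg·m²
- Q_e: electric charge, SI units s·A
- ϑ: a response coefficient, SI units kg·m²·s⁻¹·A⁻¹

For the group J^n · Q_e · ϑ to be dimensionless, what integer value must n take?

Balance the M exponent: (1)·n from J, plus (0) + (1) = 1 from the rest, must sum to zero.
n + 1 = 0, so n = -1.

-1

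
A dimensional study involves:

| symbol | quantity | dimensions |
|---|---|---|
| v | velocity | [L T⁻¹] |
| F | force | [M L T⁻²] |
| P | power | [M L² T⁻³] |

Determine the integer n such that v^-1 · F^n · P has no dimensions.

-1

Balance the M exponent: (1)·n from F, plus −(0) + (1) = 1 from the rest, must sum to zero.
n + 1 = 0, so n = -1.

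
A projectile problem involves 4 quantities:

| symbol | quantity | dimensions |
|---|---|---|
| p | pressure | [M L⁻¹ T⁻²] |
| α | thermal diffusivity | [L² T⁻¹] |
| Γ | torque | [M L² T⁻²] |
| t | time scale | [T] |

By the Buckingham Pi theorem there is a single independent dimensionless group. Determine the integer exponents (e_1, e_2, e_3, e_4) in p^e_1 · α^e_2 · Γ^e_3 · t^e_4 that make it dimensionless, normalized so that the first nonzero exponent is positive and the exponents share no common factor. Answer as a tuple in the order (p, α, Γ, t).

M: e_1·(1) + e_2·(0) + e_3·(1) + e_4·(0) = 0
L: e_1·(-1) + e_2·(2) + e_3·(2) + e_4·(0) = 0
T: e_1·(-2) + e_2·(-1) + e_3·(-2) + e_4·(1) = 0
Solving this homogeneous linear system for the smallest-integer solution (first nonzero entry positive) gives (2, 3, -2, 3).

(2, 3, -2, 3)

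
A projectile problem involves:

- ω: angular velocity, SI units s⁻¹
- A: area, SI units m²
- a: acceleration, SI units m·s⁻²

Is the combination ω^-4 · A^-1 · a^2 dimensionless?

Sum the exponent of each base dimension across the product:
  M: −4·[ω]_M − [A]_M + 2·[a]_M = −4·(0) − (0) + 2·(0) = 0
  L: −4·[ω]_L − [A]_L + 2·[a]_L = −4·(0) − (2) + 2·(1) = 0
  T: −4·[ω]_T − [A]_T + 2·[a]_T = −4·(-1) − (0) + 2·(-2) = 0
All base exponents vanish — dimensionless.

yes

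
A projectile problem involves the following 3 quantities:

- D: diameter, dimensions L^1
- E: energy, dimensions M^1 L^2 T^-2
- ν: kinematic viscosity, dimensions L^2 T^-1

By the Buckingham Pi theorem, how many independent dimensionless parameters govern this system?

There are 3 variables and 3 base dimensions (M, L, T).
The dimension matrix has rank 3.
Independent dimensionless groups: 3 − 3 = 0.

0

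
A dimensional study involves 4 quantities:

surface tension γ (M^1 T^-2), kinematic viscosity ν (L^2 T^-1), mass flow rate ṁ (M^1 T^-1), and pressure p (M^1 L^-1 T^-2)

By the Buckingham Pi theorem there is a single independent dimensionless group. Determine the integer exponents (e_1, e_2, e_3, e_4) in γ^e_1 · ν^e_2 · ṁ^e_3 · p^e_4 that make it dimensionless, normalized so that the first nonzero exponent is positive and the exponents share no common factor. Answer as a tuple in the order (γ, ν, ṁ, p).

M: e_1·(1) + e_2·(0) + e_3·(1) + e_4·(1) = 0
L: e_1·(0) + e_2·(2) + e_3·(0) + e_4·(-1) = 0
T: e_1·(-2) + e_2·(-1) + e_3·(-1) + e_4·(-2) = 0
Solving this homogeneous linear system for the smallest-integer solution (first nonzero entry positive) gives (3, -1, -1, -2).

(3, -1, -1, -2)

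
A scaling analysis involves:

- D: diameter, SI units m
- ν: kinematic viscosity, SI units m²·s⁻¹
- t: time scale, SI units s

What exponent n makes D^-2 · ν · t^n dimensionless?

Balance the T exponent: (1)·n from t, plus −2·(0) + (-1) = -1 from the rest, must sum to zero.
n − 1 = 0, so n = 1.

1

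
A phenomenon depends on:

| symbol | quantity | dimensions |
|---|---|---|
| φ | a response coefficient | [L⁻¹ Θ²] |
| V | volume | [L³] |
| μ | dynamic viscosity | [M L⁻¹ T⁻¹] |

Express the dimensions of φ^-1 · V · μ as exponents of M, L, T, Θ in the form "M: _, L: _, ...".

M: 1, L: 3, T: -1, Θ: -2

Collect each base-dimension exponent across the product:
  M: −(0) + (0) + (1) = 1
  L: −(-1) + (3) + (-1) = 3
  T: −(0) + (0) + (-1) = -1
  Θ: −(2) + (0) + (0) = -2
So the dimensions are [M L³ T⁻¹ Θ⁻²].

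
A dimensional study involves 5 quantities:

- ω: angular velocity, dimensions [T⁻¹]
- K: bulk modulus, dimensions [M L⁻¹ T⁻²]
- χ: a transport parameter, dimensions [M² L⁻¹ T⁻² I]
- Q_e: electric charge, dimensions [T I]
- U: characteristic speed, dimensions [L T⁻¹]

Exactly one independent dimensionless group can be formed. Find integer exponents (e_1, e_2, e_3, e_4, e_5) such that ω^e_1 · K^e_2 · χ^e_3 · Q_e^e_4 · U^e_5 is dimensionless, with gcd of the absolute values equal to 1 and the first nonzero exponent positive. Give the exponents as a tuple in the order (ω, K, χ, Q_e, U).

(2, -2, 1, -1, -1)

M: e_1·(0) + e_2·(1) + e_3·(2) + e_4·(0) + e_5·(0) = 0
L: e_1·(0) + e_2·(-1) + e_3·(-1) + e_4·(0) + e_5·(1) = 0
T: e_1·(-1) + e_2·(-2) + e_3·(-2) + e_4·(1) + e_5·(-1) = 0
I: e_1·(0) + e_2·(0) + e_3·(1) + e_4·(1) + e_5·(0) = 0
Solving this homogeneous linear system for the smallest-integer solution (first nonzero entry positive) gives (2, -2, 1, -1, -1).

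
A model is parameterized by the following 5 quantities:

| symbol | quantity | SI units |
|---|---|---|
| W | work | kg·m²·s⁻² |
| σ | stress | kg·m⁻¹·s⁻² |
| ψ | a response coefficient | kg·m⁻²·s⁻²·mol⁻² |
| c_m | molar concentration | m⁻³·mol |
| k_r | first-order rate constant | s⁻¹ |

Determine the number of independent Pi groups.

There are 5 variables and 4 base dimensions (M, L, T, N).
The dimension matrix has rank 4.
Independent dimensionless groups: 5 − 4 = 1.

1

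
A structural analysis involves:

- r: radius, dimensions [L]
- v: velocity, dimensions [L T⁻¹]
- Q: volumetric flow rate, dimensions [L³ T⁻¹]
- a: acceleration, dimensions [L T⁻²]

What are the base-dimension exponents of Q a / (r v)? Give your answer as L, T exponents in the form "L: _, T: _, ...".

L: 2, T: -2

Collect each base-dimension exponent across the product:
  L: −(1) − (1) + (3) + (1) = 2
  T: −(0) − (-1) + (-1) + (-2) = -2
So the dimensions are [L² T⁻²].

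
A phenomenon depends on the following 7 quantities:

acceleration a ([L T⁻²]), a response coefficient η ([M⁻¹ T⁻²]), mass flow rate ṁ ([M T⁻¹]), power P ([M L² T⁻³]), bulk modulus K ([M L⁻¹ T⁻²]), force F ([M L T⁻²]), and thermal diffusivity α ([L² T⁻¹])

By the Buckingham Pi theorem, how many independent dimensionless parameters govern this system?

There are 7 variables and 3 base dimensions (M, L, T).
The dimension matrix has rank 3.
Independent dimensionless groups: 7 − 3 = 4.

4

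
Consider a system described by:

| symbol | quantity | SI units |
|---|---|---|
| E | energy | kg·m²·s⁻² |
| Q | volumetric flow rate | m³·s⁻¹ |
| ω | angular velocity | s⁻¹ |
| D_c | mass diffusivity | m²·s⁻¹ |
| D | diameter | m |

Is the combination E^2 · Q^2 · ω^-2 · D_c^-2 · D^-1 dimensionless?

no

Sum the exponent of each base dimension across the product:
  M: 2·[E]_M + 2·[Q]_M − 2·[ω]_M − 2·[D_c]_M − [D]_M = 2·(1) + 2·(0) − 2·(0) − 2·(0) − (0) = 2
  L: 2·[E]_L + 2·[Q]_L − 2·[ω]_L − 2·[D_c]_L − [D]_L = 2·(2) + 2·(3) − 2·(0) − 2·(2) − (1) = 5
  T: 2·[E]_T + 2·[Q]_T − 2·[ω]_T − 2·[D_c]_T − [D]_T = 2·(-2) + 2·(-1) − 2·(-1) − 2·(-1) − (0) = -2
Net dimensions [M² L⁵ T⁻²] ≠ [1] — not dimensionless.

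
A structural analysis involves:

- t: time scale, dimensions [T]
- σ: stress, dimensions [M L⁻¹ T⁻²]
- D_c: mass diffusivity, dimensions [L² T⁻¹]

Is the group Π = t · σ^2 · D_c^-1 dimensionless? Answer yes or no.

Sum the exponent of each base dimension across the product:
  M: [t]_M + 2·[σ]_M − [D_c]_M = (0) + 2·(1) − (0) = 2
  L: [t]_L + 2·[σ]_L − [D_c]_L = (0) + 2·(-1) − (2) = -4
  T: [t]_T + 2·[σ]_T − [D_c]_T = (1) + 2·(-2) − (-1) = -2
Net dimensions [M² L⁻⁴ T⁻²] ≠ [1] — not dimensionless.

no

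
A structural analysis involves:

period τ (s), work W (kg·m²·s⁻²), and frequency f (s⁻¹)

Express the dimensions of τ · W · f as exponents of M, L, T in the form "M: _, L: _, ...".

Collect each base-dimension exponent across the product:
  M: (0) + (1) + (0) = 1
  L: (0) + (2) + (0) = 2
  T: (1) + (-2) + (-1) = -2
So the dimensions are [M L² T⁻²].

M: 1, L: 2, T: -2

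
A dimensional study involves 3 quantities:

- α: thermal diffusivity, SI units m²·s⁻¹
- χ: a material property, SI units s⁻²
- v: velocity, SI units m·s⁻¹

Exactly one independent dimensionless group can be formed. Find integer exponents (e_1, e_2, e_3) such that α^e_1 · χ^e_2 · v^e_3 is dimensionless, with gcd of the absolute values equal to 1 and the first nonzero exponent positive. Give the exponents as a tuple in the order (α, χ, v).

(2, 1, -4)

L: e_1·(2) + e_2·(0) + e_3·(1) = 0
T: e_1·(-1) + e_2·(-2) + e_3·(-1) = 0
Solving this homogeneous linear system for the smallest-integer solution (first nonzero entry positive) gives (2, 1, -4).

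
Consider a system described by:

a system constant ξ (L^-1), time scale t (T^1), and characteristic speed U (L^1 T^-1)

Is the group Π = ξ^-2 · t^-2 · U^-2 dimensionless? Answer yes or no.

Sum the exponent of each base dimension across the product:
  M: −2·[ξ]_M − 2·[t]_M − 2·[U]_M = −2·(0) − 2·(0) − 2·(0) = 0
  L: −2·[ξ]_L − 2·[t]_L − 2·[U]_L = −2·(-1) − 2·(0) − 2·(1) = 0
  T: −2·[ξ]_T − 2·[t]_T − 2·[U]_T = −2·(0) − 2·(1) − 2·(-1) = 0
All base exponents vanish — dimensionless.

yes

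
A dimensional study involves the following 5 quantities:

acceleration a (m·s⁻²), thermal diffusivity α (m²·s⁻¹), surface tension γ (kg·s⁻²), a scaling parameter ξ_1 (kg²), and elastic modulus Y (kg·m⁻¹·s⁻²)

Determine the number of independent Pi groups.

2

There are 5 variables and 3 base dimensions (M, L, T).
The dimension matrix has rank 3.
Independent dimensionless groups: 5 − 3 = 2.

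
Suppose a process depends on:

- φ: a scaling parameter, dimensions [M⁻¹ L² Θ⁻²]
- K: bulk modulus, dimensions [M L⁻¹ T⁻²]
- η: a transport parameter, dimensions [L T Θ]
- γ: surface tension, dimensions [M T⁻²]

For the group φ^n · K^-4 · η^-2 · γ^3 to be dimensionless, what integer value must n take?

-1

Balance the M exponent: (-1)·n from φ, plus −4·(1) − 2·(0) + 3·(1) = -1 from the rest, must sum to zero.
−n − 1 = 0, so n = -1.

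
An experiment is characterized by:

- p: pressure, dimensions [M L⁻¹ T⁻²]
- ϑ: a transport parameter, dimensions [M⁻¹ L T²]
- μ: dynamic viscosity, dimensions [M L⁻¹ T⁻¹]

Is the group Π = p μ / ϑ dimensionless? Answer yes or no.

Sum the exponent of each base dimension across the product:
  M: [p]_M − [ϑ]_M + [μ]_M = (1) − (-1) + (1) = 3
  L: [p]_L − [ϑ]_L + [μ]_L = (-1) − (1) + (-1) = -3
  T: [p]_T − [ϑ]_T + [μ]_T = (-2) − (2) + (-1) = -5
Net dimensions [M³ L⁻³ T⁻⁵] ≠ [1] — not dimensionless.

no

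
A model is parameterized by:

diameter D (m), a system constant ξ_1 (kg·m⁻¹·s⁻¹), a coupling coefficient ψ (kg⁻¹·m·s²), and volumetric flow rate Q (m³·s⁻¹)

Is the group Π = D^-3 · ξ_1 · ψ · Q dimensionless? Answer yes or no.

yes

Sum the exponent of each base dimension across the product:
  M: −3·[D]_M + [ξ_1]_M + [ψ]_M + [Q]_M = −3·(0) + (1) + (-1) + (0) = 0
  L: −3·[D]_L + [ξ_1]_L + [ψ]_L + [Q]_L = −3·(1) + (-1) + (1) + (3) = 0
  T: −3·[D]_T + [ξ_1]_T + [ψ]_T + [Q]_T = −3·(0) + (-1) + (2) + (-1) = 0
All base exponents vanish — dimensionless.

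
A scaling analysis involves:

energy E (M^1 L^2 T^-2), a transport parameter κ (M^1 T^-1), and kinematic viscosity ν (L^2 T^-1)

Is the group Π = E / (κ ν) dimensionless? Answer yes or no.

Sum the exponent of each base dimension across the product:
  M: [E]_M − [κ]_M − [ν]_M = (1) − (1) − (0) = 0
  L: [E]_L − [κ]_L − [ν]_L = (2) − (0) − (2) = 0
  T: [E]_T − [κ]_T − [ν]_T = (-2) − (-1) − (-1) = 0
All base exponents vanish — dimensionless.

yes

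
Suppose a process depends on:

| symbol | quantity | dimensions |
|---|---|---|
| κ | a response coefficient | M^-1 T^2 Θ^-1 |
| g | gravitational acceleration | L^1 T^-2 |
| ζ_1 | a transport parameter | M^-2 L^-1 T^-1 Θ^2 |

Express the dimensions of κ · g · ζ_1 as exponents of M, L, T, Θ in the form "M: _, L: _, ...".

Collect each base-dimension exponent across the product:
  M: (-1) + (0) + (-2) = -3
  L: (0) + (1) + (-1) = 0
  T: (2) + (-2) + (-1) = -1
  Θ: (-1) + (0) + (2) = 1
So the dimensions are [M⁻³ T⁻¹ Θ].

M: -3, L: 0, T: -1, Θ: 1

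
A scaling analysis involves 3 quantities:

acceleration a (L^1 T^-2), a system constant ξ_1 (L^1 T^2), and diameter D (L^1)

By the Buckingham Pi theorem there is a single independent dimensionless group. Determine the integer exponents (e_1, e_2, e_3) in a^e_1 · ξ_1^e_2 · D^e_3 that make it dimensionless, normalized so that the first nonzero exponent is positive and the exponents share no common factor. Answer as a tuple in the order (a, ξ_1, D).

L: e_1·(1) + e_2·(1) + e_3·(1) = 0
T: e_1·(-2) + e_2·(2) + e_3·(0) = 0
Solving this homogeneous linear system for the smallest-integer solution (first nonzero entry positive) gives (1, 1, -2).

(1, 1, -2)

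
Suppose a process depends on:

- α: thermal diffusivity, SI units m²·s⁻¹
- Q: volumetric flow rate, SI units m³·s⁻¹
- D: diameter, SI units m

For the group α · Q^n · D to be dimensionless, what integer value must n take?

-1

Balance the L exponent: (3)·n from Q, plus (2) + (1) = 3 from the rest, must sum to zero.
3n + 3 = 0, so n = -1.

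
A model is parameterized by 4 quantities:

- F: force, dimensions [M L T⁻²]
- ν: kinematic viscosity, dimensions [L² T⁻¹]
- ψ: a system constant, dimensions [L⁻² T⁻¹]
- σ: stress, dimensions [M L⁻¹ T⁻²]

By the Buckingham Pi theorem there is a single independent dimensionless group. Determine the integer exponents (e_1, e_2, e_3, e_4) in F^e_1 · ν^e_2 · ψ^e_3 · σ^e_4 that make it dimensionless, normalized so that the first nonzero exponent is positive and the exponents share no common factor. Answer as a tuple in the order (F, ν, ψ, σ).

(2, -1, 1, -2)

M: e_1·(1) + e_2·(0) + e_3·(0) + e_4·(1) = 0
L: e_1·(1) + e_2·(2) + e_3·(-2) + e_4·(-1) = 0
T: e_1·(-2) + e_2·(-1) + e_3·(-1) + e_4·(-2) = 0
Solving this homogeneous linear system for the smallest-integer solution (first nonzero entry positive) gives (2, -1, 1, -2).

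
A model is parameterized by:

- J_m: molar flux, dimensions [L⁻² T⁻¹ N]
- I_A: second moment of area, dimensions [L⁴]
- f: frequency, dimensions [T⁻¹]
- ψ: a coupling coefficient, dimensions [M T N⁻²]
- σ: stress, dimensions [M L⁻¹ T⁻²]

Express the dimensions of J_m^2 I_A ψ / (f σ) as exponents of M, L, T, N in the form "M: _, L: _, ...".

Collect each base-dimension exponent across the product:
  M: 2·(0) + (0) − (0) + (1) − (1) = 0
  L: 2·(-2) + (4) − (0) + (0) − (-1) = 1
  T: 2·(-1) + (0) − (-1) + (1) − (-2) = 2
  N: 2·(1) + (0) − (0) + (-2) − (0) = 0
So the dimensions are [L T²].

M: 0, L: 1, T: 2, N: 0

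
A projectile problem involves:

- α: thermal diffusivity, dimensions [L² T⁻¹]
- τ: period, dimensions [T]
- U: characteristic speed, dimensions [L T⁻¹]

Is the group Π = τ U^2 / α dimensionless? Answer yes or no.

yes

Sum the exponent of each base dimension across the product:
  L: −[α]_L + [τ]_L + 2·[U]_L = −(2) + (0) + 2·(1) = 0
  T: −[α]_T + [τ]_T + 2·[U]_T = −(-1) + (1) + 2·(-1) = 0
All base exponents vanish — dimensionless.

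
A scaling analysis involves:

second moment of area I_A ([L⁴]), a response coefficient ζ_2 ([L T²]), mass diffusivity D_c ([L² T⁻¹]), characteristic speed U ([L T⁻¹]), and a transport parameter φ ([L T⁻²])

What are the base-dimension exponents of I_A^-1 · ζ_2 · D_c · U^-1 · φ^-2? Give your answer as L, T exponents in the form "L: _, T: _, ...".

Collect each base-dimension exponent across the product:
  L: −(4) + (1) + (2) − (1) − 2·(1) = -4
  T: −(0) + (2) + (-1) − (-1) − 2·(-2) = 6
So the dimensions are [L⁻⁴ T⁶].

L: -4, T: 6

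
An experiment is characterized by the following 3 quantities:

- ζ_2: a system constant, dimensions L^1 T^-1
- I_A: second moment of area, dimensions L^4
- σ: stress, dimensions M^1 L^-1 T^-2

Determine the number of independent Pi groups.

0

There are 3 variables and 3 base dimensions (M, L, T).
The dimension matrix has rank 3.
Independent dimensionless groups: 3 − 3 = 0.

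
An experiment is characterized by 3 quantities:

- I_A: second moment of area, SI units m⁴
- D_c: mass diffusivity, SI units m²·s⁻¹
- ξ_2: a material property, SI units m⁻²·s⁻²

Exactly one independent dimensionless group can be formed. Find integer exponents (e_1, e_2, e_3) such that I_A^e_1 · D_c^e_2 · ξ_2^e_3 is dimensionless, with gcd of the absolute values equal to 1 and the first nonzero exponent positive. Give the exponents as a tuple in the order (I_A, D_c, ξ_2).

L: e_1·(4) + e_2·(2) + e_3·(-2) = 0
T: e_1·(0) + e_2·(-1) + e_3·(-2) = 0
Solving this homogeneous linear system for the smallest-integer solution (first nonzero entry positive) gives (3, -4, 2).

(3, -4, 2)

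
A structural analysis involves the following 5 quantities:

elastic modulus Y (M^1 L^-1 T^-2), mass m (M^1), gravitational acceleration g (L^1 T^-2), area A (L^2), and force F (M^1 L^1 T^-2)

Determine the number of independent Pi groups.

2

There are 5 variables and 3 base dimensions (M, L, T).
The dimension matrix has rank 3.
Independent dimensionless groups: 5 − 3 = 2.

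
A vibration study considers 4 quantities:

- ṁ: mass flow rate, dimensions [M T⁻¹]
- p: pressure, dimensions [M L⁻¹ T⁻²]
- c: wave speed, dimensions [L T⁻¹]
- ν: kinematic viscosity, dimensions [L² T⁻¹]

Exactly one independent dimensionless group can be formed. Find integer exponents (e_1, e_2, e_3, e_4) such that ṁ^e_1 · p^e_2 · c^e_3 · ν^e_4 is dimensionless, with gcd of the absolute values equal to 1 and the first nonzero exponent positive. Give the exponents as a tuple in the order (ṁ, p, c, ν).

(1, -1, 3, -2)

M: e_1·(1) + e_2·(1) + e_3·(0) + e_4·(0) = 0
L: e_1·(0) + e_2·(-1) + e_3·(1) + e_4·(2) = 0
T: e_1·(-1) + e_2·(-2) + e_3·(-1) + e_4·(-1) = 0
Solving this homogeneous linear system for the smallest-integer solution (first nonzero entry positive) gives (1, -1, 3, -2).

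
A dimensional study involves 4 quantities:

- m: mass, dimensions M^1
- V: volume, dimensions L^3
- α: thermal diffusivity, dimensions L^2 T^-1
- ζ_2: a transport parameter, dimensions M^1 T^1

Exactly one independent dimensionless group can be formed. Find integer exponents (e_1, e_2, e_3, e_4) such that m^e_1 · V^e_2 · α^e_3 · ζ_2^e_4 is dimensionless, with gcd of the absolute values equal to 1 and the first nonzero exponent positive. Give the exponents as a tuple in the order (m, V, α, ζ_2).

(3, 2, -3, -3)

M: e_1·(1) + e_2·(0) + e_3·(0) + e_4·(1) = 0
L: e_1·(0) + e_2·(3) + e_3·(2) + e_4·(0) = 0
T: e_1·(0) + e_2·(0) + e_3·(-1) + e_4·(1) = 0
Solving this homogeneous linear system for the smallest-integer solution (first nonzero entry positive) gives (3, 2, -3, -3).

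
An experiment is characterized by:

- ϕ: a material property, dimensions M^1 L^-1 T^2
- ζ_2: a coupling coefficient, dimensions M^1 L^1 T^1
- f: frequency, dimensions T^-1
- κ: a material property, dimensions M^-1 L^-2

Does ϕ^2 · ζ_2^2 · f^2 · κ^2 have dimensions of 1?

Sum the exponent of each base dimension across the product:
  M: 2·[ϕ]_M + 2·[ζ_2]_M + 2·[f]_M + 2·[κ]_M = 2·(1) + 2·(1) + 2·(0) + 2·(-1) = 2
  L: 2·[ϕ]_L + 2·[ζ_2]_L + 2·[f]_L + 2·[κ]_L = 2·(-1) + 2·(1) + 2·(0) + 2·(-2) = -4
  T: 2·[ϕ]_T + 2·[ζ_2]_T + 2·[f]_T + 2·[κ]_T = 2·(2) + 2·(1) + 2·(-1) + 2·(0) = 4
Net dimensions [M² L⁻⁴ T⁴] ≠ [1] — not dimensionless.

no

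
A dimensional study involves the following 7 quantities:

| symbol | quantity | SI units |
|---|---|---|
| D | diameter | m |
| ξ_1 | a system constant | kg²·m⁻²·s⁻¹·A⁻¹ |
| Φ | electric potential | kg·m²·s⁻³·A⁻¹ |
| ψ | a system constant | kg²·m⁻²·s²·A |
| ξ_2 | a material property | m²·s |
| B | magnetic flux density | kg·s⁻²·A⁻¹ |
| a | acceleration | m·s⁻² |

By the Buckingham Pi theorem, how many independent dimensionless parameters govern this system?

There are 7 variables and 4 base dimensions (M, L, T, I).
The dimension matrix has rank 4.
Independent dimensionless groups: 7 − 4 = 3.

3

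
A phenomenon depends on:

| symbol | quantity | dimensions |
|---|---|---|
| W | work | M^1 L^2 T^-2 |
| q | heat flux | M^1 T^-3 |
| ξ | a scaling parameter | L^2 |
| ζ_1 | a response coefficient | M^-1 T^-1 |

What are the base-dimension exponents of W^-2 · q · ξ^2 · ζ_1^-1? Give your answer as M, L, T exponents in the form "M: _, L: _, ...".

M: 0, L: 0, T: 2

Collect each base-dimension exponent across the product:
  M: −2·(1) + (1) + 2·(0) − (-1) = 0
  L: −2·(2) + (0) + 2·(2) − (0) = 0
  T: −2·(-2) + (-3) + 2·(0) − (-1) = 2
So the dimensions are [T²].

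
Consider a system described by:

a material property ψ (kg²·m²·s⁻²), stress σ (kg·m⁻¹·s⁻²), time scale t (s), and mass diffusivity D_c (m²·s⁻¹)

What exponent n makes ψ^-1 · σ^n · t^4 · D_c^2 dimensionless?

2

Balance the M exponent: (1)·n from σ, plus −(2) + 4·(0) + 2·(0) = -2 from the rest, must sum to zero.
n − 2 = 0, so n = 2.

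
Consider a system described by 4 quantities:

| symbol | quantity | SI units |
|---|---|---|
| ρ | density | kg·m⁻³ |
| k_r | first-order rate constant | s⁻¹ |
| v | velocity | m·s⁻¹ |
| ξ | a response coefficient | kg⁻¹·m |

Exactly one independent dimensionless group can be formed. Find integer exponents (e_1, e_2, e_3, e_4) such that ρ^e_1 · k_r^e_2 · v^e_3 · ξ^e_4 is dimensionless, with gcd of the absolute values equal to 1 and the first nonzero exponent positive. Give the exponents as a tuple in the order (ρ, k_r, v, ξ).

M: e_1·(1) + e_2·(0) + e_3·(0) + e_4·(-1) = 0
L: e_1·(-3) + e_2·(0) + e_3·(1) + e_4·(1) = 0
T: e_1·(0) + e_2·(-1) + e_3·(-1) + e_4·(0) = 0
Solving this homogeneous linear system for the smallest-integer solution (first nonzero entry positive) gives (1, -2, 2, 1).

(1, -2, 2, 1)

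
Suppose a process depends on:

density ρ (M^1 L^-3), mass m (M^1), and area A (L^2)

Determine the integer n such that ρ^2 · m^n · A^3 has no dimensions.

-2

Balance the M exponent: (1)·n from m, plus 2·(1) + 3·(0) = 2 from the rest, must sum to zero.
n + 2 = 0, so n = -2.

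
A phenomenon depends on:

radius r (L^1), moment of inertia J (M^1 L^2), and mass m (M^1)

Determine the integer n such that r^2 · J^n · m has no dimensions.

-1

Balance the M exponent: (1)·n from J, plus 2·(0) + (1) = 1 from the rest, must sum to zero.
n + 1 = 0, so n = -1.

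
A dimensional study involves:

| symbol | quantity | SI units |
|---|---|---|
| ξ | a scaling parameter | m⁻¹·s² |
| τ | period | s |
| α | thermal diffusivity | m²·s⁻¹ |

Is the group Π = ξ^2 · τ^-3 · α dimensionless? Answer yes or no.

yes

Sum the exponent of each base dimension across the product:
  L: 2·[ξ]_L − 3·[τ]_L + [α]_L = 2·(-1) − 3·(0) + (2) = 0
  T: 2·[ξ]_T − 3·[τ]_T + [α]_T = 2·(2) − 3·(1) + (-1) = 0
All base exponents vanish — dimensionless.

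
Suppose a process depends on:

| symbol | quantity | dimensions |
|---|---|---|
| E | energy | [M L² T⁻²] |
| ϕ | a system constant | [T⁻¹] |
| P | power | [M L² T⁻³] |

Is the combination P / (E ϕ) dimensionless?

Sum the exponent of each base dimension across the product:
  M: −[E]_M − [ϕ]_M + [P]_M = −(1) − (0) + (1) = 0
  L: −[E]_L − [ϕ]_L + [P]_L = −(2) − (0) + (2) = 0
  T: −[E]_T − [ϕ]_T + [P]_T = −(-2) − (-1) + (-3) = 0
All base exponents vanish — dimensionless.

yes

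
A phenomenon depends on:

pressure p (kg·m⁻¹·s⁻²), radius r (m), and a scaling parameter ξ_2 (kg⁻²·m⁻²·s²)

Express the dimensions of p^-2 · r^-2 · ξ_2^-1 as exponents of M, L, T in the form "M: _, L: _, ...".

M: 0, L: 2, T: 2

Collect each base-dimension exponent across the product:
  M: −2·(1) − 2·(0) − (-2) = 0
  L: −2·(-1) − 2·(1) − (-2) = 2
  T: −2·(-2) − 2·(0) − (2) = 2
So the dimensions are [L² T²].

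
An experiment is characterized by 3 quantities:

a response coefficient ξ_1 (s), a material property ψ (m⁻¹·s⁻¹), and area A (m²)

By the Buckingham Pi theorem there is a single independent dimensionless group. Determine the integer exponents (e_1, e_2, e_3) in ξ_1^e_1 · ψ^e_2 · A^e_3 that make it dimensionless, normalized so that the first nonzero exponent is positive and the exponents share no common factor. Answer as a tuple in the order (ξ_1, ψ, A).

L: e_1·(0) + e_2·(-1) + e_3·(2) = 0
T: e_1·(1) + e_2·(-1) + e_3·(0) = 0
Solving this homogeneous linear system for the smallest-integer solution (first nonzero entry positive) gives (2, 2, 1).

(2, 2, 1)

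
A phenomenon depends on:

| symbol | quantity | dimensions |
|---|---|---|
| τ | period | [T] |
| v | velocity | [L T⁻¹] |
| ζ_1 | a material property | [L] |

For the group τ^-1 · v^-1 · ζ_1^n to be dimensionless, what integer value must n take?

Balance the L exponent: (1)·n from ζ_1, plus −(0) − (1) = -1 from the rest, must sum to zero.
n − 1 = 0, so n = 1.

1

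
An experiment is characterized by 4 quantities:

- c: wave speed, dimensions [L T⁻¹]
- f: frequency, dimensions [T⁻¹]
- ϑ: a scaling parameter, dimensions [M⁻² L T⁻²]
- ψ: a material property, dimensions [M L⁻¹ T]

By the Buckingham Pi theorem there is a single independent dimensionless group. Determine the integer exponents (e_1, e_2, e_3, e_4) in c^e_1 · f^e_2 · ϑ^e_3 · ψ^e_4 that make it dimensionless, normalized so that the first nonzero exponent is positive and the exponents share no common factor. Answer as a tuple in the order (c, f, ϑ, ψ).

(1, -1, 1, 2)

M: e_1·(0) + e_2·(0) + e_3·(-2) + e_4·(1) = 0
L: e_1·(1) + e_2·(0) + e_3·(1) + e_4·(-1) = 0
T: e_1·(-1) + e_2·(-1) + e_3·(-2) + e_4·(1) = 0
Solving this homogeneous linear system for the smallest-integer solution (first nonzero entry positive) gives (1, -1, 1, 2).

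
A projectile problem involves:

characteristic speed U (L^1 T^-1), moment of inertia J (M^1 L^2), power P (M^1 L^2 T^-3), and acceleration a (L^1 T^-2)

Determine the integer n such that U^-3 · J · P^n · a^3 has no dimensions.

Balance the M exponent: (1)·n from P, plus −3·(0) + (1) + 3·(0) = 1 from the rest, must sum to zero.
n + 1 = 0, so n = -1.

-1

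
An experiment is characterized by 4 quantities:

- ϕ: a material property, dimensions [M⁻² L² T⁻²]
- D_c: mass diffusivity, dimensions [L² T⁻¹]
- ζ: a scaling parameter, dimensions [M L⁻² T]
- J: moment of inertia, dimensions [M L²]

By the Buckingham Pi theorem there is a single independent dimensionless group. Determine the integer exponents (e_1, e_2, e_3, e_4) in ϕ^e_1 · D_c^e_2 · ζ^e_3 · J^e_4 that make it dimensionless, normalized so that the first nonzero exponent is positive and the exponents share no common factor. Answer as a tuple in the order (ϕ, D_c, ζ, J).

(1, -1, 1, 1)

M: e_1·(-2) + e_2·(0) + e_3·(1) + e_4·(1) = 0
L: e_1·(2) + e_2·(2) + e_3·(-2) + e_4·(2) = 0
T: e_1·(-2) + e_2·(-1) + e_3·(1) + e_4·(0) = 0
Solving this homogeneous linear system for the smallest-integer solution (first nonzero entry positive) gives (1, -1, 1, 1).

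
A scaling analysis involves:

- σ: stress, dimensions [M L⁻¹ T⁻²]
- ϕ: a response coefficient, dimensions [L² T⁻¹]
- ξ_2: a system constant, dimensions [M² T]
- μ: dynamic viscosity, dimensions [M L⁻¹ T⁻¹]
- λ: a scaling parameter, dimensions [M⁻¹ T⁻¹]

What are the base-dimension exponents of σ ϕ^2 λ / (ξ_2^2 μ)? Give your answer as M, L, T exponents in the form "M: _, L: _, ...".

M: -5, L: 4, T: -6

Collect each base-dimension exponent across the product:
  M: (1) + 2·(0) − 2·(2) − (1) + (-1) = -5
  L: (-1) + 2·(2) − 2·(0) − (-1) + (0) = 4
  T: (-2) + 2·(-1) − 2·(1) − (-1) + (-1) = -6
So the dimensions are [M⁻⁵ L⁴ T⁻⁶].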